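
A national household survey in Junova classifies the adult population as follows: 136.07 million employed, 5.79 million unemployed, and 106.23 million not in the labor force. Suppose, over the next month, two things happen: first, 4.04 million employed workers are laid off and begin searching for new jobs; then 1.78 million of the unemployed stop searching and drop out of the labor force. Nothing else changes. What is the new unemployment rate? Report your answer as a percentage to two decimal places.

Initially, labor force = 136.07 + 5.79 = 141.86 million, so u = 5.79/141.86 = 4.08%.
After the first change, employed falls and unemployed rises by 4.04; labor force unchanged → E = 132.03, U = 9.83, labor force = 141.86 million.
After the second change, unemployed and labor force both fall by 1.78 → E = 132.03, U = 8.05, labor force = 140.08 million.
New unemployment rate = 8.05 / 140.08 = 5.75%.

New unemployment rate ≈ 5.75%.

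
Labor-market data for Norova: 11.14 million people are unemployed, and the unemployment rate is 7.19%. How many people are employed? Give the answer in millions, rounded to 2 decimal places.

Labor force = U / u = 11.14 / 0.0719 ≈ 154.94 million.
Employed = labor force − unemployed = 154.94 − 11.14 = 143.80 million.

About 143.80 million are employed.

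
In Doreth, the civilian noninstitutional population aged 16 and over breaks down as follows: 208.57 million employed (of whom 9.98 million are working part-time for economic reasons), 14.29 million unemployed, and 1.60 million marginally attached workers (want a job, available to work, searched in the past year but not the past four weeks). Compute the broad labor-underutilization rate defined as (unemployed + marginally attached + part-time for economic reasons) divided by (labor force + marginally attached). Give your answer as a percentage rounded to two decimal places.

Broad underutilization rate ≈ 11.53%.

Labor force = 208.57 + 14.29 = 222.86 million.
Numerator = 14.29 + 1.60 + 9.98 = 25.87 million.
Denominator = 222.86 + 1.60 = 224.46 million.
Broad rate = 25.87 / 224.46 = 11.53%.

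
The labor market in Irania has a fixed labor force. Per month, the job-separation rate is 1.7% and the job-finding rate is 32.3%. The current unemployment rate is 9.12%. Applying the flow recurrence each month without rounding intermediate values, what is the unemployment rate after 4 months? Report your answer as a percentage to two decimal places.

Unemployment rate after four months ≈ 5.78%.

With a fixed labor force, u_{t+1} = u_t + s·(1−u_t) − f·u_t = u_t·(1−s−f) + s.
Here 1−s−f = 0.660 and s = 0.017.
u_1 = 0.091200 × 0.660 + 0.017 = 0.077192.
u_2 = 0.077192 × 0.660 + 0.017 = 0.067947.
u_3 = 0.067947 × 0.660 + 0.017 = 0.061845.
u_4 = 0.061845 × 0.660 + 0.017 = 0.057818.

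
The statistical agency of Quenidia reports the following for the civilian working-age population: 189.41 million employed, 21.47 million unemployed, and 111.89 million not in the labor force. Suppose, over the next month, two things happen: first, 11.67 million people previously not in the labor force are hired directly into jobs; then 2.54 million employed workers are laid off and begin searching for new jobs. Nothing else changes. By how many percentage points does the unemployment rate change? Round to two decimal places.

The unemployment rate changes by +0.61 percentage points.

Initially, labor force = 189.41 + 21.47 = 210.88 million, so u = 21.47/210.88 = 10.18%.
After the first change, employed and labor force both rise by 11.67; unemployed unchanged → E = 201.08, U = 21.47, labor force = 222.55 million.
After the second change, employed falls and unemployed rises by 2.54; labor force unchanged → E = 198.54, U = 24.01, labor force = 222.55 million.
New unemployment rate = 24.01 / 222.55 = 10.79%.
Change = 10.79% − 10.18% = +0.61 percentage points.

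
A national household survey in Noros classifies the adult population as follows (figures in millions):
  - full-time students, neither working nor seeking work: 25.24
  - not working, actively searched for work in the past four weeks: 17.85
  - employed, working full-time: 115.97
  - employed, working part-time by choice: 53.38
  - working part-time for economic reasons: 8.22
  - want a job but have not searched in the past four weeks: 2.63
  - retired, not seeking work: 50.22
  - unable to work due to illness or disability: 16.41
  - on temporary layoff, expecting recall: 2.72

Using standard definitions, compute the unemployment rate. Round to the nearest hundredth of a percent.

Employed = 115.97 + 53.38 + 8.22 = 177.57 million (anyone who worked, including part-time for economic reasons, counts as employed).
Unemployed = 17.85 + 2.72 = 20.57 million (jobless and actively searching, or on temporary layoff).
Labor force = 177.57 + 20.57 = 198.14 million.
Unemployment rate = 20.57 / 198.14 = 10.38%.

Unemployment rate ≈ 10.38%.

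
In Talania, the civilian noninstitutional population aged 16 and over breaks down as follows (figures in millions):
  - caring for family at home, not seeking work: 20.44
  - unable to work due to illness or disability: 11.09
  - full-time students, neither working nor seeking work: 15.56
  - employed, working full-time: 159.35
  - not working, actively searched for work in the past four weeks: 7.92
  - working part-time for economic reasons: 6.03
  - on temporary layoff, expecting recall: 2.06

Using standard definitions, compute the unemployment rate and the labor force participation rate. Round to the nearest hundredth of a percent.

Unemployment rate ≈ 5.69%; labor force participation rate ≈ 78.83%.

Employed = 159.35 + 6.03 = 165.38 million (anyone who worked, including part-time for economic reasons, counts as employed).
Unemployed = 7.92 + 2.06 = 9.98 million (jobless and actively searching, or on temporary layoff).
Labor force = 165.38 + 9.98 = 175.36 million.
Not in labor force = 20.44 + 11.09 + 15.56 = 47.09 million (those not working and not actively searching are outside the labor force).
Civilian working-age population = 175.36 + 47.09 = 222.45 million.
Unemployment rate = 9.98 / 175.36 = 5.69%.
Labor force participation rate = 175.36 / 222.45 = 78.83%.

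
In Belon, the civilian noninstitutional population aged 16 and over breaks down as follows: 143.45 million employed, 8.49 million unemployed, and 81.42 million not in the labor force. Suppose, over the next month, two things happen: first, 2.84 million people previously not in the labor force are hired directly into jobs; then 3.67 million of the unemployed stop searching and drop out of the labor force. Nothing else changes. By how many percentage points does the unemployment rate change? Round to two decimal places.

Initially, labor force = 143.45 + 8.49 = 151.94 million, so u = 8.49/151.94 = 5.59%.
After the first change, employed and labor force both rise by 2.84; unemployed unchanged → E = 146.29, U = 8.49, labor force = 154.78 million.
After the second change, unemployed and labor force both fall by 3.67 → E = 146.29, U = 4.82, labor force = 151.11 million.
New unemployment rate = 4.82 / 151.11 = 3.19%.
Change = 3.19% − 5.59% = −2.40 percentage points.

The unemployment rate changes by −2.40 percentage points.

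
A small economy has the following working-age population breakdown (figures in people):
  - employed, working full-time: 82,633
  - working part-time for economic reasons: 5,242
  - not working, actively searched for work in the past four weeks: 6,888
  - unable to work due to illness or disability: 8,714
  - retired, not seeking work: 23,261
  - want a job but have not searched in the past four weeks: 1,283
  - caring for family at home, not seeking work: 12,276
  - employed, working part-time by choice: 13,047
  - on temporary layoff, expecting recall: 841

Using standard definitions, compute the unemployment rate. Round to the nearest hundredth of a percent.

Employed = 82,633 + 5,242 + 13,047 = 100,922 (anyone who worked, including part-time for economic reasons, counts as employed).
Unemployed = 6,888 + 841 = 7,729 (jobless and actively searching, or on temporary layoff).
Labor force = 100,922 + 7,729 = 108,651.
Unemployment rate = 7,729 / 108,651 = 7.11%.

Unemployment rate ≈ 7.11%.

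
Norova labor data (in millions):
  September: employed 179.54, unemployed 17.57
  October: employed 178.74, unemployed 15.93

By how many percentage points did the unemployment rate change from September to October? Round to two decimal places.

September: labor force = 179.54 + 17.57 = 197.11; u = 17.57/197.11 = 8.91%.
October: labor force = 178.74 + 15.93 = 194.67; u = 15.93/194.67 = 8.18%.
Change = 8.18% − 8.91% = −0.73 pp.

The unemployment rate changed by −0.73 percentage points.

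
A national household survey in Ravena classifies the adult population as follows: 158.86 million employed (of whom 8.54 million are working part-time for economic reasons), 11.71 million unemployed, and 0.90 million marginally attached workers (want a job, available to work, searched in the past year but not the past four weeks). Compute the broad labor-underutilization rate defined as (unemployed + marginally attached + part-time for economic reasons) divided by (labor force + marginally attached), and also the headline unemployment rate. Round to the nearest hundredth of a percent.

Broad underutilization rate ≈ 12.33%; headline unemployment rate ≈ 6.87%.

Labor force = 158.86 + 11.71 = 170.57 million.
Numerator = 11.71 + 0.90 + 8.54 = 21.15 million.
Denominator = 170.57 + 0.90 = 171.47 million.
Broad rate = 21.15 / 171.47 = 12.33%.
Headline unemployment rate = 11.71 / 170.57 = 6.87%.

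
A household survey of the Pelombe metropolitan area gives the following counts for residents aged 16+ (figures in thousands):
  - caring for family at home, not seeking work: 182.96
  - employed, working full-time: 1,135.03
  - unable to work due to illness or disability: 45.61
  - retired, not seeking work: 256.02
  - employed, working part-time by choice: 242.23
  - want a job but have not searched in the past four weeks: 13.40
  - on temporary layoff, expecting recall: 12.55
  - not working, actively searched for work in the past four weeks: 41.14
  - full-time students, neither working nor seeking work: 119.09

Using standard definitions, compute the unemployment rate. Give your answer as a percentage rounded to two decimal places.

Unemployment rate ≈ 3.75%.

Employed = 1,135.03 + 242.23 = 1,377.26 thousand.
Unemployed = 12.55 + 41.14 = 53.69 thousand (jobless and actively searching, or on temporary layoff).
Labor force = 1,377.26 + 53.69 = 1,430.95 thousand.
Unemployment rate = 53.69 / 1,430.95 = 3.75%.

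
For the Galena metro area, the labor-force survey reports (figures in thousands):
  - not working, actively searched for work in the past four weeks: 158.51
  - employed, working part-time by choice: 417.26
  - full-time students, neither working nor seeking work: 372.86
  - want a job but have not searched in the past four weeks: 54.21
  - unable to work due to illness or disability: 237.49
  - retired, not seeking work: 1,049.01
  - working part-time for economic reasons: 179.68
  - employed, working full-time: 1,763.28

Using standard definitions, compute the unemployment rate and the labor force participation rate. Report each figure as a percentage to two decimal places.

Employed = 417.26 + 179.68 + 1,763.28 = 2,360.22 thousand (anyone who worked, including part-time for economic reasons, counts as employed).
Unemployed = 158.51 thousand.
Labor force = 2,360.22 + 158.51 = 2,518.73 thousand.
Not in labor force = 372.86 + 54.21 + 237.49 + 1,049.01 = 1,713.57 thousand (those not working and not actively searching are outside the labor force — including those who want a job but have given up searching).
Civilian working-age population = 2,518.73 + 1,713.57 = 4,232.30 thousand.
Unemployment rate = 158.51 / 2,518.73 = 6.29%.
Labor force participation rate = 2,518.73 / 4,232.30 = 59.51%.

Unemployment rate ≈ 6.29%; labor force participation rate ≈ 59.51%.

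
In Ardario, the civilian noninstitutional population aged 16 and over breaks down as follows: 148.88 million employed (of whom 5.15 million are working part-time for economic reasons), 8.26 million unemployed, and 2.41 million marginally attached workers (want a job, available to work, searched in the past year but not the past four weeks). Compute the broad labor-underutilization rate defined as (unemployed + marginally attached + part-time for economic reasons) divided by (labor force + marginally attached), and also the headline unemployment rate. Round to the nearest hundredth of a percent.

Labor force = 148.88 + 8.26 = 157.14 million.
Numerator = 8.26 + 2.41 + 5.15 = 15.82 million.
Denominator = 157.14 + 2.41 = 159.55 million.
Broad rate = 15.82 / 159.55 = 9.92%.
Headline unemployment rate = 8.26 / 157.14 = 5.26%.

Broad underutilization rate ≈ 9.92%; headline unemployment rate ≈ 5.26%.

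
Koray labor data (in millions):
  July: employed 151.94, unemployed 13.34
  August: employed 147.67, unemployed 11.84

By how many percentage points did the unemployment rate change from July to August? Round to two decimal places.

July: labor force = 151.94 + 13.34 = 165.28; u = 13.34/165.28 = 8.07%.
August: labor force = 147.67 + 11.84 = 159.51; u = 11.84/159.51 = 7.42%.
Change = 7.42% − 8.07% = −0.65 pp.

The unemployment rate changed by −0.65 percentage points.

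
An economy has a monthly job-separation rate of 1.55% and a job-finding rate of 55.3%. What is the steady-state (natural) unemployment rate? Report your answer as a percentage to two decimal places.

At steady state the flows balance: s·E = f·U, so U/(E+U) = s/(s+f).
u* = 1.55 / (1.55 + 55.3) = 1.55 / 56.85 = 2.73%.

Steady-state unemployment rate ≈ 2.73%.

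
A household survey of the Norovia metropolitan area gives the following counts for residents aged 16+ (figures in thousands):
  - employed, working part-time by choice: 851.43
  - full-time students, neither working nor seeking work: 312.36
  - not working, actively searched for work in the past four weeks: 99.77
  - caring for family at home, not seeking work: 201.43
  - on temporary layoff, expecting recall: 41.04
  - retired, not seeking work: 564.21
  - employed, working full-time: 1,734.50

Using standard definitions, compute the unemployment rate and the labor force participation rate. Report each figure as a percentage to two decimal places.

Unemployment rate ≈ 5.16%; labor force participation rate ≈ 71.67%.

Employed = 851.43 + 1,734.50 = 2,585.93 thousand.
Unemployed = 99.77 + 41.04 = 140.81 thousand (jobless and actively searching, or on temporary layoff).
Labor force = 2,585.93 + 140.81 = 2,726.74 thousand.
Not in labor force = 312.36 + 201.43 + 564.21 = 1,078.00 thousand (those not working and not actively searching are outside the labor force).
Civilian working-age population = 2,726.74 + 1,078.00 = 3,804.74 thousand.
Unemployment rate = 140.81 / 2,726.74 = 5.16%.
Labor force participation rate = 2,726.74 / 3,804.74 = 71.67%.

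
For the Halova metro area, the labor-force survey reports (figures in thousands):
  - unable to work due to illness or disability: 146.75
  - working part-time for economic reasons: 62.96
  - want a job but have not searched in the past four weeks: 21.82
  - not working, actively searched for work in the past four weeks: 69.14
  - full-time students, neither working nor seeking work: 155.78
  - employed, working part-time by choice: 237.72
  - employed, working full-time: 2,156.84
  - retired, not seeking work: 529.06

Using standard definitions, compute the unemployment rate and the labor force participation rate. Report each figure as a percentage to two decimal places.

Employed = 62.96 + 237.72 + 2,156.84 = 2,457.52 thousand (anyone who worked, including part-time for economic reasons, counts as employed).
Unemployed = 69.14 thousand.
Labor force = 2,457.52 + 69.14 = 2,526.66 thousand.
Not in labor force = 146.75 + 21.82 + 155.78 + 529.06 = 853.41 thousand (those not working and not actively searching are outside the labor force — including those who want a job but have given up searching).
Civilian working-age population = 2,526.66 + 853.41 = 3,380.07 thousand.
Unemployment rate = 69.14 / 2,526.66 = 2.74%.
Labor force participation rate = 2,526.66 / 3,380.07 = 74.75%.

Unemployment rate ≈ 2.74%; labor force participation rate ≈ 74.75%.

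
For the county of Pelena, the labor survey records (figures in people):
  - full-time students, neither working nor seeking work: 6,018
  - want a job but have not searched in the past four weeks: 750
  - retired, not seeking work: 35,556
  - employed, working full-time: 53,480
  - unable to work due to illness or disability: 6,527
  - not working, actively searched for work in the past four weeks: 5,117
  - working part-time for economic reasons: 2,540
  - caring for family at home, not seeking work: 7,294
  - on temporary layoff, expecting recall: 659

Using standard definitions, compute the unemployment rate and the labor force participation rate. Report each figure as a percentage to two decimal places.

Unemployment rate ≈ 9.35%; labor force participation rate ≈ 52.40%.

Employed = 53,480 + 2,540 = 56,020 (anyone who worked, including part-time for economic reasons, counts as employed).
Unemployed = 5,117 + 659 = 5,776 (jobless and actively searching, or on temporary layoff).
Labor force = 56,020 + 5,776 = 61,796.
Not in labor force = 6,018 + 750 + 35,556 + 6,527 + 7,294 = 56,145 (those not working and not actively searching are outside the labor force — including those who want a job but have given up searching).
Civilian working-age population = 61,796 + 56,145 = 117,941.
Unemployment rate = 5,776 / 61,796 = 9.35%.
Labor force participation rate = 61,796 / 117,941 = 52.40%.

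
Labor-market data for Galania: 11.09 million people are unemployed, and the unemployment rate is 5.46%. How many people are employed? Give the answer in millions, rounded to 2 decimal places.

Labor force = U / u = 11.09 / 0.0546 ≈ 203.11 million.
Employed = labor force − unemployed = 203.11 − 11.09 = 192.02 million.

About 192.02 million are employed.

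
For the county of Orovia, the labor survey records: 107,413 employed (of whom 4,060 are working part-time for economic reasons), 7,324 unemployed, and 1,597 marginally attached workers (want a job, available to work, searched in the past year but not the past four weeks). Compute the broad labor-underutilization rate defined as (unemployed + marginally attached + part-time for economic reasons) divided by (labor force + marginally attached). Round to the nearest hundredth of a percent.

Labor force = 107,413 + 7,324 = 114,737.
Numerator = 7,324 + 1,597 + 4,060 = 12,981.
Denominator = 114,737 + 1,597 = 116,334.
Broad rate = 12,981 / 116,334 = 11.16%.

Broad underutilization rate ≈ 11.16%.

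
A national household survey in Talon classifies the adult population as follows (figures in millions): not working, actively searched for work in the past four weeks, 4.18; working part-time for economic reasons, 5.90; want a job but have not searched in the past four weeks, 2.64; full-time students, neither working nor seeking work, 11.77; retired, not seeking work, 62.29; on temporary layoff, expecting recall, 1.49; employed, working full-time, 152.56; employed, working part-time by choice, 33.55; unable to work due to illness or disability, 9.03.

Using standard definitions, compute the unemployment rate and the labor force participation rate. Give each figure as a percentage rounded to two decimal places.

Unemployment rate ≈ 2.87%; labor force participation rate ≈ 69.75%.

Employed = 5.90 + 152.56 + 33.55 = 192.01 million (anyone who worked, including part-time for economic reasons, counts as employed).
Unemployed = 4.18 + 1.49 = 5.67 million (jobless and actively searching, or on temporary layoff).
Labor force = 192.01 + 5.67 = 197.68 million.
Not in labor force = 2.64 + 11.77 + 62.29 + 9.03 = 85.73 million (those not working and not actively searching are outside the labor force — including those who want a job but have given up searching).
Civilian working-age population = 197.68 + 85.73 = 283.41 million.
Unemployment rate = 5.67 / 197.68 = 2.87%.
Labor force participation rate = 197.68 / 283.41 = 69.75%.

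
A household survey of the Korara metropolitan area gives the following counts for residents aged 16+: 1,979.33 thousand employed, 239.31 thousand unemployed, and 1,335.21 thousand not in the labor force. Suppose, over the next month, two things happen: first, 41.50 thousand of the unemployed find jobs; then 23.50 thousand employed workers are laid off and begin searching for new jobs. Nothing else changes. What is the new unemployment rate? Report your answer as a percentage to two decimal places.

Initially, labor force = 1,979.33 + 239.31 = 2,218.64 thousand, so u = 239.31/2,218.64 = 10.79%.
After the first change, unemployed falls and employed rises by 41.50; labor force unchanged → E = 2,020.83, U = 197.81, labor force = 2,218.64 thousand.
After the second change, employed falls and unemployed rises by 23.50; labor force unchanged → E = 1,997.33, U = 221.31, labor force = 2,218.64 thousand.
New unemployment rate = 221.31 / 2,218.64 = 9.98%.

New unemployment rate ≈ 9.98%.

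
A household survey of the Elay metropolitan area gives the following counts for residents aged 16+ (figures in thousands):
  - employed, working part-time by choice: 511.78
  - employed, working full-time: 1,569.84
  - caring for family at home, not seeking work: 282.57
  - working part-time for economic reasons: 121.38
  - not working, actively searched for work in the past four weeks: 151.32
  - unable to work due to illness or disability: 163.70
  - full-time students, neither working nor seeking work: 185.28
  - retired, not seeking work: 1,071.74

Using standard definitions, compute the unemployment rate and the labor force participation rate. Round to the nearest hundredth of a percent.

Employed = 511.78 + 1,569.84 + 121.38 = 2,203.00 thousand (anyone who worked, including part-time for economic reasons, counts as employed).
Unemployed = 151.32 thousand.
Labor force = 2,203.00 + 151.32 = 2,354.32 thousand.
Not in labor force = 282.57 + 163.70 + 185.28 + 1,071.74 = 1,703.29 thousand (those not working and not actively searching are outside the labor force).
Civilian working-age population = 2,354.32 + 1,703.29 = 4,057.61 thousand.
Unemployment rate = 151.32 / 2,354.32 = 6.43%.
Labor force participation rate = 2,354.32 / 4,057.61 = 58.02%.

Unemployment rate ≈ 6.43%; labor force participation rate ≈ 58.02%.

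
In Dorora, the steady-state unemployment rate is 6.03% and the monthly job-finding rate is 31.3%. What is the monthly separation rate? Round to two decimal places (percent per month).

From u* = s/(s+f): s = u·f/(1−u).
s = 0.0603 × 31.3 / (1 − 0.0603) = 1.8874 / 0.9397 ≈ 2.01% per month.

Separation rate ≈ 2.01% per month.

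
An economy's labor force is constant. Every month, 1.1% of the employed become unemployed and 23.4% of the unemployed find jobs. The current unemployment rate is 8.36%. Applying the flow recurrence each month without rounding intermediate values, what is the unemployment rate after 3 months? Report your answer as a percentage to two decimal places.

With a fixed labor force, u_{t+1} = u_t + s·(1−u_t) − f·u_t = u_t·(1−s−f) + s.
Here 1−s−f = 0.755 and s = 0.011.
u_1 = 0.083600 × 0.755 + 0.011 = 0.074118.
u_2 = 0.074118 × 0.755 + 0.011 = 0.066959.
u_3 = 0.066959 × 0.755 + 0.011 = 0.061554.

Unemployment rate after three months ≈ 6.16%.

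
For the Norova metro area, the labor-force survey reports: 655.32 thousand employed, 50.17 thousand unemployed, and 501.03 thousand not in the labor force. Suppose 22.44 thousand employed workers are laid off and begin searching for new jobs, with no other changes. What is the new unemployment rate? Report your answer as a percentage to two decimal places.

Initially, labor force = 655.32 + 50.17 = 705.49 thousand, so u = 50.17/705.49 = 7.11%.
After the change, employed falls and unemployed rises by 22.44; labor force unchanged → E = 632.88, U = 72.61, labor force = 705.49 thousand.
New unemployment rate = 72.61 / 705.49 = 10.29%.

New unemployment rate ≈ 10.29%.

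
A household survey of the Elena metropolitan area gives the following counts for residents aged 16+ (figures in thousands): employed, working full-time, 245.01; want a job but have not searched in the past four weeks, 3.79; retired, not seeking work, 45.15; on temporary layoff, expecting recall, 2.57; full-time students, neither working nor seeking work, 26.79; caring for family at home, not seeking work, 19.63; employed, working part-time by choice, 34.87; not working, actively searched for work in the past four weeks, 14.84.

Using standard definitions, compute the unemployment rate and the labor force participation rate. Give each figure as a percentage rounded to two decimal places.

Employed = 245.01 + 34.87 = 279.88 thousand.
Unemployed = 2.57 + 14.84 = 17.41 thousand (jobless and actively searching, or on temporary layoff).
Labor force = 279.88 + 17.41 = 297.29 thousand.
Not in labor force = 3.79 + 45.15 + 26.79 + 19.63 = 95.36 thousand (those not working and not actively searching are outside the labor force — including those who want a job but have given up searching).
Civilian working-age population = 297.29 + 95.36 = 392.65 thousand.
Unemployment rate = 17.41 / 297.29 = 5.86%.
Labor force participation rate = 297.29 / 392.65 = 75.71%.

Unemployment rate ≈ 5.86%; labor force participation rate ≈ 75.71%.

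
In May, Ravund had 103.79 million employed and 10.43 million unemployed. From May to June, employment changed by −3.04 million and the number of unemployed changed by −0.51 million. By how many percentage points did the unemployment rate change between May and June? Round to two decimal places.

May: labor force = 103.79 + 10.43 = 114.22; u = 10.43/114.22 = 9.13%.
June: labor force = 100.75 + 9.92 = 110.67; u = 9.92/110.67 = 8.96%.
Change = 8.96% − 9.13% = −0.17 pp.

The unemployment rate changed by −0.17 percentage points.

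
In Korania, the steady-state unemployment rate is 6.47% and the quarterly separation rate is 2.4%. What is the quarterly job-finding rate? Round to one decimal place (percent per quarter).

Job-finding rate ≈ 34.7% per quarter.

From u* = s/(s+f): f = s·(1−u)/u.
f = 2.4 × (1 − 0.0647) / 0.0647 = 2.2447 / 0.0647 ≈ 34.7% per quarter.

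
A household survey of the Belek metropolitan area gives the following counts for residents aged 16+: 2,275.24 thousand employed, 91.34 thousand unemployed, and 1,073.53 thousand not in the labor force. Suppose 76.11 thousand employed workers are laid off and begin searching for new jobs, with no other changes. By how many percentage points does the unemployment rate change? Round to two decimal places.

The unemployment rate changes by +3.22 percentage points.

Initially, labor force = 2,275.24 + 91.34 = 2,366.58 thousand, so u = 91.34/2,366.58 = 3.86%.
After the change, employed falls and unemployed rises by 76.11; labor force unchanged → E = 2,199.13, U = 167.45, labor force = 2,366.58 thousand.
New unemployment rate = 167.45 / 2,366.58 = 7.08%.
Change = 7.08% − 3.86% = +3.22 percentage points.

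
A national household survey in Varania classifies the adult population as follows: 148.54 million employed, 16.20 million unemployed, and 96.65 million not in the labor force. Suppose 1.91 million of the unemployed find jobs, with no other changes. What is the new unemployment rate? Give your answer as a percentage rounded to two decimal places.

Initially, labor force = 148.54 + 16.20 = 164.74 million, so u = 16.20/164.74 = 9.83%.
After the change, unemployed falls and employed rises by 1.91; labor force unchanged → E = 150.45, U = 14.29, labor force = 164.74 million.
New unemployment rate = 14.29 / 164.74 = 8.67%.

New unemployment rate ≈ 8.67%.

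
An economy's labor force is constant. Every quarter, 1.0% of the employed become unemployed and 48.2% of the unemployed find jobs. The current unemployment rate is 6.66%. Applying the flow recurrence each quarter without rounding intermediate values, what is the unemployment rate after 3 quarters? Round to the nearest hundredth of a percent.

Unemployment rate after three quarters ≈ 2.64%.

With a fixed labor force, u_{t+1} = u_t + s·(1−u_t) − f·u_t = u_t·(1−s−f) + s.
Here 1−s−f = 0.508 and s = 0.010.
u_1 = 0.066600 × 0.508 + 0.010 = 0.043833.
u_2 = 0.043833 × 0.508 + 0.010 = 0.032267.
u_3 = 0.032267 × 0.508 + 0.010 = 0.026392.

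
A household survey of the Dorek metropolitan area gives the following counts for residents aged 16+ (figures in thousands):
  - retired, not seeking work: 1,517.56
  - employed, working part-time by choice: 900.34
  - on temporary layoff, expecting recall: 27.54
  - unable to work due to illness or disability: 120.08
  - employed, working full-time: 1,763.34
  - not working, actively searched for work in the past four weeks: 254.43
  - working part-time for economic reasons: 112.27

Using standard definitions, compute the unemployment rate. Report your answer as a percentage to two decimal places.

Employed = 900.34 + 1,763.34 + 112.27 = 2,775.95 thousand (anyone who worked, including part-time for economic reasons, counts as employed).
Unemployed = 27.54 + 254.43 = 281.97 thousand (jobless and actively searching, or on temporary layoff).
Labor force = 2,775.95 + 281.97 = 3,057.92 thousand.
Unemployment rate = 281.97 / 3,057.92 = 9.22%.

Unemployment rate ≈ 9.22%.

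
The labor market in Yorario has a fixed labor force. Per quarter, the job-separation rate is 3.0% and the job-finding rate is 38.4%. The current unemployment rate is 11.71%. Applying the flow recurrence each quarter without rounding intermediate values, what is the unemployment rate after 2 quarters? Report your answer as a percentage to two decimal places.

Unemployment rate after two quarters ≈ 8.78%.

With a fixed labor force, u_{t+1} = u_t + s·(1−u_t) − f·u_t = u_t·(1−s−f) + s.
Here 1−s−f = 0.586 and s = 0.030.
u_1 = 0.117100 × 0.586 + 0.030 = 0.098621.
u_2 = 0.098621 × 0.586 + 0.030 = 0.087792.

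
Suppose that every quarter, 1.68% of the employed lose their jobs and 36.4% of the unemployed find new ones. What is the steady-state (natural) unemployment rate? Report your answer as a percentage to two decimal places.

Steady-state unemployment rate ≈ 4.41%.

At steady state the flows balance: s·E = f·U, so U/(E+U) = s/(s+f).
u* = 1.68 / (1.68 + 36.4) = 1.68 / 38.08 = 4.41%.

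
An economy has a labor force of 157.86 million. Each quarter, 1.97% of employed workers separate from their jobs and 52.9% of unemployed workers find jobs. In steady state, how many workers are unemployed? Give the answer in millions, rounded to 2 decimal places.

Steady-state unemployment rate u* = s/(s+f) = 1.97/(1.97+52.9) = 0.035903.
Unemployed = u* × labor force = 0.035903 × 157.86 ≈ 5.67 million.

About 5.67 million are unemployed in steady state.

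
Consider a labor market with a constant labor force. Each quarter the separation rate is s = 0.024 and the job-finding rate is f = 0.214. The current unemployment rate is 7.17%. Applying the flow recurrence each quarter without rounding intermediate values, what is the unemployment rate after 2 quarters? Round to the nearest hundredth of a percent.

With a fixed labor force, u_{t+1} = u_t + s·(1−u_t) − f·u_t = u_t·(1−s−f) + s.
Here 1−s−f = 0.762 and s = 0.024.
u_1 = 0.071700 × 0.762 + 0.024 = 0.078635.
u_2 = 0.078635 × 0.762 + 0.024 = 0.083920.

Unemployment rate after two quarters ≈ 8.39%.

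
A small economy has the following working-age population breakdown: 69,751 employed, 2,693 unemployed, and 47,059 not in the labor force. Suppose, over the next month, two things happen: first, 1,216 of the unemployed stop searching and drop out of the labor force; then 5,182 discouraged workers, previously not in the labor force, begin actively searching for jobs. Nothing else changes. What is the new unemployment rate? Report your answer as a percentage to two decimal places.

Initially, labor force = 69,751 + 2,693 = 72,444, so u = 2,693/72,444 = 3.72%.
After the first change, unemployed and labor force both fall by 1,216 → E = 69,751, U = 1,477, labor force = 71,228.
After the second change, unemployed and labor force both rise by 5,182 → E = 69,751, U = 6,659, labor force = 76,410.
New unemployment rate = 6,659 / 76,410 = 8.71%.

New unemployment rate ≈ 8.71%.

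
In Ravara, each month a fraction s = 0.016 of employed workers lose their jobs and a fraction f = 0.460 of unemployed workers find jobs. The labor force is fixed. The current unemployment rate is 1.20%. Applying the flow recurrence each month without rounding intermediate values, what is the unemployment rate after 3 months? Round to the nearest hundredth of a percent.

Unemployment rate after three months ≈ 3.05%.

With a fixed labor force, u_{t+1} = u_t + s·(1−u_t) − f·u_t = u_t·(1−s−f) + s.
Here 1−s−f = 0.524 and s = 0.016.
u_1 = 0.012000 × 0.524 + 0.016 = 0.022288.
u_2 = 0.022288 × 0.524 + 0.016 = 0.027679.
u_3 = 0.027679 × 0.524 + 0.016 = 0.030504.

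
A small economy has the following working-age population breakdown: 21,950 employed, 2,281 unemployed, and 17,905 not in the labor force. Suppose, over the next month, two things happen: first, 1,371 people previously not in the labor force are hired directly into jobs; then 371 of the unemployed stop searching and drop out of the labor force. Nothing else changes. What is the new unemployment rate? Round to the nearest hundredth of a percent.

Initially, labor force = 21,950 + 2,281 = 24,231, so u = 2,281/24,231 = 9.41%.
After the first change, employed and labor force both rise by 1,371; unemployed unchanged → E = 23,321, U = 2,281, labor force = 25,602.
After the second change, unemployed and labor force both fall by 371 → E = 23,321, U = 1,910, labor force = 25,231.
New unemployment rate = 1,910 / 25,231 = 7.57%.

New unemployment rate ≈ 7.57%.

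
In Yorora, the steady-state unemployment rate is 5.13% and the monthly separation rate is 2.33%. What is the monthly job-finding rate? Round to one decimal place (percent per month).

Job-finding rate ≈ 43.1% per month.

From u* = s/(s+f): f = s·(1−u)/u.
f = 2.33 × (1 − 0.0513) / 0.0513 = 2.2105 / 0.0513 ≈ 43.1% per month.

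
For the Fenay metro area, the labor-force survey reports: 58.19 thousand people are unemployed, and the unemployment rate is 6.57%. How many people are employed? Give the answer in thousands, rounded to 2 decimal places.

About 827.50 thousand are employed.

Labor force = U / u = 58.19 / 0.0657 ≈ 885.69 thousand.
Employed = labor force − unemployed = 885.69 − 58.19 = 827.50 thousand.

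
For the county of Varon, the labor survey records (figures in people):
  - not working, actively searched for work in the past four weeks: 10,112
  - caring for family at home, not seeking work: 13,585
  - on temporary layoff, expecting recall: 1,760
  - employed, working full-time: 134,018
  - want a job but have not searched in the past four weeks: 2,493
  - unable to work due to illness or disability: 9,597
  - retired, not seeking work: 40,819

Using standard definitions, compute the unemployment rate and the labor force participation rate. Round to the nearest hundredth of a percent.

Employed = 134,018.
Unemployed = 10,112 + 1,760 = 11,872 (jobless and actively searching, or on temporary layoff).
Labor force = 134,018 + 11,872 = 145,890.
Not in labor force = 13,585 + 2,493 + 9,597 + 40,819 = 66,494 (those not working and not actively searching are outside the labor force — including those who want a job but have given up searching).
Civilian working-age population = 145,890 + 66,494 = 212,384.
Unemployment rate = 11,872 / 145,890 = 8.14%.
Labor force participation rate = 145,890 / 212,384 = 68.69%.

Unemployment rate ≈ 8.14%; labor force participation rate ≈ 68.69%.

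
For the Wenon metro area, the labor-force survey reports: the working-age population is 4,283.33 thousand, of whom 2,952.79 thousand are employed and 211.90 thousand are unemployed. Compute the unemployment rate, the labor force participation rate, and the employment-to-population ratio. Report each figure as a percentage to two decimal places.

Unemployment rate ≈ 6.70%; labor force participation rate ≈ 73.88%; employment-population ratio ≈ 68.94%.

Labor force = employed + unemployed = 2,952.79 + 211.90 = 3,164.69 thousand.
Unemployment rate = 211.90 / 3,164.69 = 6.70%.
Labor force participation rate = 3,164.69 / 4,283.33 = 73.88%.
Employment-population ratio = 2,952.79 / 4,283.33 = 68.94%.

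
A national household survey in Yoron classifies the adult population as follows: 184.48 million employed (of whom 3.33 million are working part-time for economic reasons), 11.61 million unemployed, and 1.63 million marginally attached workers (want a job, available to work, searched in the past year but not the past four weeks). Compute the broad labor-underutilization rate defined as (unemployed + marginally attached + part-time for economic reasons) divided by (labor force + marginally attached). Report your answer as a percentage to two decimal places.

Labor force = 184.48 + 11.61 = 196.09 million.
Numerator = 11.61 + 1.63 + 3.33 = 16.57 million.
Denominator = 196.09 + 1.63 = 197.72 million.
Broad rate = 16.57 / 197.72 = 8.38%.

Broad underutilization rate ≈ 8.38%.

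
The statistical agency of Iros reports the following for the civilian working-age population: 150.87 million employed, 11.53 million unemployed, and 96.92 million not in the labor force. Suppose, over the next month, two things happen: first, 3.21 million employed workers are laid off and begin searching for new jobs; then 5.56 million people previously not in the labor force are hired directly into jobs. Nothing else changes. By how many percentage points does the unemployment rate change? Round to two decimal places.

Initially, labor force = 150.87 + 11.53 = 162.40 million, so u = 11.53/162.40 = 7.10%.
After the first change, employed falls and unemployed rises by 3.21; labor force unchanged → E = 147.66, U = 14.74, labor force = 162.40 million.
After the second change, employed and labor force both rise by 5.56; unemployed unchanged → E = 153.22, U = 14.74, labor force = 167.96 million.
New unemployment rate = 14.74 / 167.96 = 8.78%.
Change = 8.78% − 7.10% = +1.68 percentage points.

The unemployment rate changes by +1.68 percentage points.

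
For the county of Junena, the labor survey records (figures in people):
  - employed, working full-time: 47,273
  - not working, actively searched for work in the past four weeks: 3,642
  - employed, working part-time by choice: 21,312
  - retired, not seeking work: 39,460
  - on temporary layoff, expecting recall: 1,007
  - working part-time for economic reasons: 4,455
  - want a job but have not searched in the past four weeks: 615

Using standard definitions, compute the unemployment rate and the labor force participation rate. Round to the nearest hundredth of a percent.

Unemployment rate ≈ 5.98%; labor force participation rate ≈ 65.97%.

Employed = 47,273 + 21,312 + 4,455 = 73,040 (anyone who worked, including part-time for economic reasons, counts as employed).
Unemployed = 3,642 + 1,007 = 4,649 (jobless and actively searching, or on temporary layoff).
Labor force = 73,040 + 4,649 = 77,689.
Not in labor force = 39,460 + 615 = 40,075 (those not working and not actively searching are outside the labor force — including those who want a job but have given up searching).
Civilian working-age population = 77,689 + 40,075 = 117,764.
Unemployment rate = 4,649 / 77,689 = 5.98%.
Labor force participation rate = 77,689 / 117,764 = 65.97%.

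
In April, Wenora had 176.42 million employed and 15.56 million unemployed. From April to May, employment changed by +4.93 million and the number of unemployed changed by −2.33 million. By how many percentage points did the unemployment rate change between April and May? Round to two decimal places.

April: labor force = 176.42 + 15.56 = 191.98; u = 15.56/191.98 = 8.11%.
May: labor force = 181.35 + 13.23 = 194.58; u = 13.23/194.58 = 6.80%.
Change = 6.80% − 8.11% = −1.31 pp.

The unemployment rate changed by −1.31 percentage points.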